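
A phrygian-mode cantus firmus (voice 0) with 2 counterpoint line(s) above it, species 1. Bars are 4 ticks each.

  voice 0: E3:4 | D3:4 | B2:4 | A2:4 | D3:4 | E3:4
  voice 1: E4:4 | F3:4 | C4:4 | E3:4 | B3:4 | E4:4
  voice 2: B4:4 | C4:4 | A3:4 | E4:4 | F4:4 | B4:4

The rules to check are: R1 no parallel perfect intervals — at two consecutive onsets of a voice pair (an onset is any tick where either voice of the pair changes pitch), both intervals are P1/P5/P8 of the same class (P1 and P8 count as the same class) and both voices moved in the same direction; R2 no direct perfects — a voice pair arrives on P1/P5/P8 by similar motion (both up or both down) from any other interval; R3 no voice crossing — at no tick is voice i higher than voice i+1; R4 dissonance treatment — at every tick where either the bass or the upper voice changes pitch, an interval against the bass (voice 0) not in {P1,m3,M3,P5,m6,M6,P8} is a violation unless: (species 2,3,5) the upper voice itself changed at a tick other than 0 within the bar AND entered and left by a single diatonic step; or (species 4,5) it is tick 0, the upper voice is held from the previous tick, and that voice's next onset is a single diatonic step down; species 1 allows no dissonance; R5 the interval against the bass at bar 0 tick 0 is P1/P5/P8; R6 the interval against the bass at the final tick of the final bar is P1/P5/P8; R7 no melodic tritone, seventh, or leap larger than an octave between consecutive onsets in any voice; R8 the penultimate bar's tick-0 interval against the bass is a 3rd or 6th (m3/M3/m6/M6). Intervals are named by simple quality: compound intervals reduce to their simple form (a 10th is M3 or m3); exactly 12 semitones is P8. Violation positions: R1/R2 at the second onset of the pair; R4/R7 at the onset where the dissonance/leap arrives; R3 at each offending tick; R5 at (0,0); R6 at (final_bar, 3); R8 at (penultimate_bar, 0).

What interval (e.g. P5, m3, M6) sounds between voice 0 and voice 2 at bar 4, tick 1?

m3

voice 0=D3 voice 2=F4 -> m3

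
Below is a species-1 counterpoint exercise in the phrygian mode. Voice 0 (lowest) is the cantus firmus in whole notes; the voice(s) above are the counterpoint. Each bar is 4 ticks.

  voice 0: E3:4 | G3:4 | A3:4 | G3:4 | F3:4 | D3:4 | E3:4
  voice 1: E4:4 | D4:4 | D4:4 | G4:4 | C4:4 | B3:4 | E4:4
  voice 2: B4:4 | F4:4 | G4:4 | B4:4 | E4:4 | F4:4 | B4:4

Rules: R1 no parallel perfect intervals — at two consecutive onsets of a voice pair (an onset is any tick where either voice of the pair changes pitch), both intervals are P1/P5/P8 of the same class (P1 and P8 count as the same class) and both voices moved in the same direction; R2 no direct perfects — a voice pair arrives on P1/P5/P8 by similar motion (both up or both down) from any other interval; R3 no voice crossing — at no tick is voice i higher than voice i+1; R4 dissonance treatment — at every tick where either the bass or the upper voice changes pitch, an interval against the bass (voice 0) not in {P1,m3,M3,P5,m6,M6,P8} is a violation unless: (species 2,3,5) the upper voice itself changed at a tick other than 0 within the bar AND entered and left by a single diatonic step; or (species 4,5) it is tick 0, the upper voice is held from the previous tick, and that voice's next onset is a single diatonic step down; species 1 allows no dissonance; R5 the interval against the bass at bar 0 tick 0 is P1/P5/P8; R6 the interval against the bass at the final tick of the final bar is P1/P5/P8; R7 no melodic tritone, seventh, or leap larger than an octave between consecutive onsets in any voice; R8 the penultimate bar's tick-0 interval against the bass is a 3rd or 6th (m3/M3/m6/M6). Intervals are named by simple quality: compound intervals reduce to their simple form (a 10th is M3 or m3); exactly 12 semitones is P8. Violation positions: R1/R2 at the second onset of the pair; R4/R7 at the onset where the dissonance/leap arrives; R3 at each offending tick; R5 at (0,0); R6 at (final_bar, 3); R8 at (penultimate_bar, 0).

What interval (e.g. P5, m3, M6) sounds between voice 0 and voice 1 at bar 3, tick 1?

voice 0=G3 voice 1=G4 -> P8

P8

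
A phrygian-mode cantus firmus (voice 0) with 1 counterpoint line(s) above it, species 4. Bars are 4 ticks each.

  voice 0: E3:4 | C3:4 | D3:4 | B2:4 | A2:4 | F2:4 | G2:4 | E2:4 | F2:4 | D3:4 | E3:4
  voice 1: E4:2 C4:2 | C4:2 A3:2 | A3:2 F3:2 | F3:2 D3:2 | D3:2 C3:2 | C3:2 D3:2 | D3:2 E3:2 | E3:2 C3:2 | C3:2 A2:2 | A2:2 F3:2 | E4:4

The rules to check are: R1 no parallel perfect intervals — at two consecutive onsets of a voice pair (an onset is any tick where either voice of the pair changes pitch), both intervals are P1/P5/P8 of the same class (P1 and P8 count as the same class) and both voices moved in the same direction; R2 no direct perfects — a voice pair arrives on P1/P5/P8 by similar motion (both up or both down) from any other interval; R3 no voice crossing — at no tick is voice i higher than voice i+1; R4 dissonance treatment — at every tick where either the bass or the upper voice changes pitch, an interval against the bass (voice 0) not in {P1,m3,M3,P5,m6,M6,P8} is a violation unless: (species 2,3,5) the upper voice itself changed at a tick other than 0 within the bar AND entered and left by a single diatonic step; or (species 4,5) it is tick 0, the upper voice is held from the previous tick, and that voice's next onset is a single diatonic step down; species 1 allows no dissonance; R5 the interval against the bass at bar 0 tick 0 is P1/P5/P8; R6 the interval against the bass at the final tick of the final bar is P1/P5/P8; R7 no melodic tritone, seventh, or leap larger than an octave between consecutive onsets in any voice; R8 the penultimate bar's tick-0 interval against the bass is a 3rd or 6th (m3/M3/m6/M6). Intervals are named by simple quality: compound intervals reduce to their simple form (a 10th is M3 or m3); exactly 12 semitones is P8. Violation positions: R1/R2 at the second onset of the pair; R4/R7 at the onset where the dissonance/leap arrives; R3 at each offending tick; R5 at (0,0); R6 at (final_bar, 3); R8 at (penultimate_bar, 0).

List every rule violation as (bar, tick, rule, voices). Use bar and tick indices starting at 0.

(3, 0, R4, (0, 1))
(9, 0, R3, (0, 1))
(9, 0, R4, (0, 1))
(9, 0, R8, (0, 1))
(9, 1, R3, (0, 1))
(10, 0, R2, (0, 1))
(10, 0, R7, (1,))

bar 0: v0=E3 v1=E4 downbeat P8
bar 1: v0=C3 v1=C4 downbeat P8
bar 2: v0=D3 v1=A3 downbeat P5
bar 3: v0=B2 v1=F3 downbeat TT
bar 4: v0=A2 v1=D3 downbeat P4
bar 5: v0=F2 v1=C3 downbeat P5
bar 6: v0=G2 v1=D3 downbeat P5
bar 7: v0=E2 v1=E3 downbeat P8
bar 8: v0=F2 v1=C3 downbeat P5
bar 9: v0=D3 v1=A2 downbeat P4
bar 10: v0=E3 v1=E4 downbeat P8
  -> R4 @ bar 3 tick 0 v(0, 1): B2/F3 TT untreated
  -> R3 @ bar 9 tick 0 v(0, 1): D3 above A2
  -> R4 @ bar 9 tick 0 v(0, 1): D3/A2 P4 untreated
  -> R8 @ bar 9 tick 0 v(0, 1): penult P4 not 3rd/6th
  -> R3 @ bar 9 tick 1 v(0, 1): D3 above A2
  -> R2 @ bar 10 tick 0 v(0, 1): D3/F3 m3 -> E3/E4 P8 similar
  -> R7 @ bar 10 tick 0 v(1,): F3->E4 leap 11st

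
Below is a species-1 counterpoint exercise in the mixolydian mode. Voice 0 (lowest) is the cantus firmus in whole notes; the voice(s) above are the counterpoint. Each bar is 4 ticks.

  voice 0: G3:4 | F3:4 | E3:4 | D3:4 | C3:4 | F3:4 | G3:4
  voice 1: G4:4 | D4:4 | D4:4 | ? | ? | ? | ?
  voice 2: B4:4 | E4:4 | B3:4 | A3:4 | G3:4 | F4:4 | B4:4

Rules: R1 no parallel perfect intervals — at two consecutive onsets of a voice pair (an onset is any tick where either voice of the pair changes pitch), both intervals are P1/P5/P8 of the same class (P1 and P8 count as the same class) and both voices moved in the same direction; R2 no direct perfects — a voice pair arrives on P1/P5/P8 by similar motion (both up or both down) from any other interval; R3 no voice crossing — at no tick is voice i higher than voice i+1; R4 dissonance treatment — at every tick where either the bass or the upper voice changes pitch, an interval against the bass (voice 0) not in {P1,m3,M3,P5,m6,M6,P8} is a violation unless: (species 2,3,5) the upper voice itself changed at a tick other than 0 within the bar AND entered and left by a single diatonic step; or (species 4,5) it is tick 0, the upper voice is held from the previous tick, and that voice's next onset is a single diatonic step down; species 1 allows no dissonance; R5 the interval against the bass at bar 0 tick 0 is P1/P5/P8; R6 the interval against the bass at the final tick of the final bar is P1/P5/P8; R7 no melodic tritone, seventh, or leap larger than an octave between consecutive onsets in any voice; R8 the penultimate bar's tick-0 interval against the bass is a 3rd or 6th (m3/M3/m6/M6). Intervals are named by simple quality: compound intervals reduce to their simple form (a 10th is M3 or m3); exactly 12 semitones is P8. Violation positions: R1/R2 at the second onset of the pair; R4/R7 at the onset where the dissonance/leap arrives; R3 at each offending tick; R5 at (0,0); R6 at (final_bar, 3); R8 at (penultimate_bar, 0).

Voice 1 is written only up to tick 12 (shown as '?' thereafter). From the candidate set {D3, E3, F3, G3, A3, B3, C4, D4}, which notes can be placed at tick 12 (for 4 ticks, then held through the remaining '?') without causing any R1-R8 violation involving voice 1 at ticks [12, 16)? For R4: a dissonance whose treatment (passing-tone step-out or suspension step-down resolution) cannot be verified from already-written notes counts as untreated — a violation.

D3: violates R2
E3: violates R4,R7
F3: legal
G3: violates R4
A3: violates R2
B3: violates R3
C4: violates R3,R4
D4: violates R3

{F3}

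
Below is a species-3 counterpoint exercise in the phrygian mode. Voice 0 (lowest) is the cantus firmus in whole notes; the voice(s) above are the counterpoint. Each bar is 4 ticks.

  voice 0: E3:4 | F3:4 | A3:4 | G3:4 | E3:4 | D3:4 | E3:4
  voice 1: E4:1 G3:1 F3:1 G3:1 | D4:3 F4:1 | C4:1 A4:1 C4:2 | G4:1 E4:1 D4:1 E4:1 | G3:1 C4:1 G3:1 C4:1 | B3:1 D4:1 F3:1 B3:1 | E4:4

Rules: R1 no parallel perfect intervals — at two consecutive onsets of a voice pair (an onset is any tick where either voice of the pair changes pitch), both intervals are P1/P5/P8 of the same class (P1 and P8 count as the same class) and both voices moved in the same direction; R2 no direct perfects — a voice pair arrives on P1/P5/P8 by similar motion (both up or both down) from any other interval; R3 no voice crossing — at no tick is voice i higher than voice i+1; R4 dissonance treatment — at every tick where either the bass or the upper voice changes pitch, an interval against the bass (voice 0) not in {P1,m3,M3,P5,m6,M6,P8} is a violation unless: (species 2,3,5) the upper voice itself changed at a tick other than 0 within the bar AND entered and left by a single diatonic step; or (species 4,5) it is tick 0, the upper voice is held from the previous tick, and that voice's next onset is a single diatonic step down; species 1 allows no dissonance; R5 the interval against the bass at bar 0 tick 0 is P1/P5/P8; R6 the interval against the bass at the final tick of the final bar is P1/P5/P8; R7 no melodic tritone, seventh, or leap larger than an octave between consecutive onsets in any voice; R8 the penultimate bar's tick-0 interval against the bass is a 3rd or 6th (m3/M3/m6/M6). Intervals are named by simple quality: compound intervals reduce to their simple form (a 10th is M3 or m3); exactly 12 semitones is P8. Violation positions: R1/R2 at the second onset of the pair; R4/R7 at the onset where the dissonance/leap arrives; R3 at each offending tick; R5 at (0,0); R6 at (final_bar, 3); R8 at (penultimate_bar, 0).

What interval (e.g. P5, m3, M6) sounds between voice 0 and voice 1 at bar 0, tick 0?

voice 0=E3 voice 1=E4 -> P8

P8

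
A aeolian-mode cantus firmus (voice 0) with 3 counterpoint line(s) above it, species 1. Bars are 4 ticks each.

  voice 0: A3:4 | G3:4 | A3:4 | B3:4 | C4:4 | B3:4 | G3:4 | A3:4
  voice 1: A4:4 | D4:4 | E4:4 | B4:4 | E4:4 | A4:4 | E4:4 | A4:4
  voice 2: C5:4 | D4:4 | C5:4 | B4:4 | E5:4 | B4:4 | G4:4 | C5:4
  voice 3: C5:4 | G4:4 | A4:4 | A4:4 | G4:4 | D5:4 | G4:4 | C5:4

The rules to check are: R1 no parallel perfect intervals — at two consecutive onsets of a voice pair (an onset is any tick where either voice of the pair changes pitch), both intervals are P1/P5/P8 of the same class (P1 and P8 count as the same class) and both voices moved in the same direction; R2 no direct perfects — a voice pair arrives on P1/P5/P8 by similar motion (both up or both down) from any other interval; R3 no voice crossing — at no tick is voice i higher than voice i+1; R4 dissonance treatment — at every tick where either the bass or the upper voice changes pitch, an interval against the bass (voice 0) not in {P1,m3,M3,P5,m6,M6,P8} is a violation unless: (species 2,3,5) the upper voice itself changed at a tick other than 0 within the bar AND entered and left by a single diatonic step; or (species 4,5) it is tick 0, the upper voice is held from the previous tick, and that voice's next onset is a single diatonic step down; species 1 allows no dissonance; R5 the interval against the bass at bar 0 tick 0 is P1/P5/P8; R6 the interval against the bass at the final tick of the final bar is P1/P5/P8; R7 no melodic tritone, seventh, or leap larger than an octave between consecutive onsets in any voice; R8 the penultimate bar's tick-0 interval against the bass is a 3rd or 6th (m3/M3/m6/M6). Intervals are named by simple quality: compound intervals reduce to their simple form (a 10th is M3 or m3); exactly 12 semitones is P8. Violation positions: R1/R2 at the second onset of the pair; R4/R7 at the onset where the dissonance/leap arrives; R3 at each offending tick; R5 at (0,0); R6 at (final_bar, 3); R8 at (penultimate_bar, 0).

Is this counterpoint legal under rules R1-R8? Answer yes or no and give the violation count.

No (35 violations)

bar 0: v0=A3 v1=A4 v2=C5 v3=C5 (m3)
bar 1: v0=G3 v1=D4 v2=D4 v3=G4 (P8)
bar 2: v0=A3 v1=E4 v2=C5 v3=A4 (P8)
bar 3: v0=B3 v1=B4 v2=B4 v3=A4 (m7)
bar 4: v0=C4 v1=E4 v2=E5 v3=G4 (P5)
bar 5: v0=B3 v1=A4 v2=B4 v3=D5 (m3)
bar 6: v0=G3 v1=E4 v2=G4 v3=G4 (P8)
bar 7: v0=A3 v1=A4 v2=C5 v3=C5 (m3)
  R5 @ bar0.0: opens on m3
  R5 @ bar0.0: opens on m3
  R2 @ bar1.0: A3/A4 P8 -> G3/D4 P5 similar
  R2 @ bar1.0: A3/C5 m3 -> G3/D4 P5 similar
  R2 @ bar1.0: A3/C5 m3 -> G3/G4 P8 similar
  R2 @ bar1.0: A4/C5 m3 -> D4/D4 P1 similar
  R7 @ bar1.0: C5->D4 leap 10st
  R1 @ bar2.0: G3/D4 P5 -> A3/E4 P5 similar
  R1 @ bar2.0: G3/G4 P8 -> A3/A4 P8 similar
  R3 @ bar2.0: C5 above A4
  R7 @ bar2.0: D4->C5 leap 10st
  R3 @ bar2.1: C5 above A4
  R3 @ bar2.2: C5 above A4
  R3 @ bar2.3: C5 above A4
  R2 @ bar3.0: A3/E4 P5 -> B3/B4 P8 similar
  R3 @ bar3.0: B4 above A4
  R4 @ bar3.0: B3/A4 m7 untreated
  R3 @ bar3.1: B4 above A4
  R3 @ bar3.2: B4 above A4
  R3 @ bar3.3: B4 above A4
  R3 @ bar4.0: E5 above G4
  R3 @ bar4.1: E5 above G4
  R3 @ bar4.2: E5 above G4
  R3 @ bar4.3: E5 above G4
  R2 @ bar5.0: C4/E5 M3 -> B3/B4 P8 similar
  R4 @ bar5.0: B3/A4 m7 untreated
  R1 @ bar6.0: B3/B4 P8 -> G3/G4 P8 similar
  R2 @ bar6.0: B3/D5 m3 -> G3/G4 P8 similar
  R2 @ bar6.0: B4/D5 m3 -> G4/G4 P1 similar
  R8 @ bar6.0: penult P8 not 3rd/6th
  R8 @ bar6.0: penult P8 not 3rd/6th
  R1 @ bar7.0: G4/G4 P1 -> C5/C5 P1 similar
  R2 @ bar7.0: G3/E4 M6 -> A3/A4 P8 similar
  R6 @ bar7.3: closes on m3
  R6 @ bar7.3: closes on m3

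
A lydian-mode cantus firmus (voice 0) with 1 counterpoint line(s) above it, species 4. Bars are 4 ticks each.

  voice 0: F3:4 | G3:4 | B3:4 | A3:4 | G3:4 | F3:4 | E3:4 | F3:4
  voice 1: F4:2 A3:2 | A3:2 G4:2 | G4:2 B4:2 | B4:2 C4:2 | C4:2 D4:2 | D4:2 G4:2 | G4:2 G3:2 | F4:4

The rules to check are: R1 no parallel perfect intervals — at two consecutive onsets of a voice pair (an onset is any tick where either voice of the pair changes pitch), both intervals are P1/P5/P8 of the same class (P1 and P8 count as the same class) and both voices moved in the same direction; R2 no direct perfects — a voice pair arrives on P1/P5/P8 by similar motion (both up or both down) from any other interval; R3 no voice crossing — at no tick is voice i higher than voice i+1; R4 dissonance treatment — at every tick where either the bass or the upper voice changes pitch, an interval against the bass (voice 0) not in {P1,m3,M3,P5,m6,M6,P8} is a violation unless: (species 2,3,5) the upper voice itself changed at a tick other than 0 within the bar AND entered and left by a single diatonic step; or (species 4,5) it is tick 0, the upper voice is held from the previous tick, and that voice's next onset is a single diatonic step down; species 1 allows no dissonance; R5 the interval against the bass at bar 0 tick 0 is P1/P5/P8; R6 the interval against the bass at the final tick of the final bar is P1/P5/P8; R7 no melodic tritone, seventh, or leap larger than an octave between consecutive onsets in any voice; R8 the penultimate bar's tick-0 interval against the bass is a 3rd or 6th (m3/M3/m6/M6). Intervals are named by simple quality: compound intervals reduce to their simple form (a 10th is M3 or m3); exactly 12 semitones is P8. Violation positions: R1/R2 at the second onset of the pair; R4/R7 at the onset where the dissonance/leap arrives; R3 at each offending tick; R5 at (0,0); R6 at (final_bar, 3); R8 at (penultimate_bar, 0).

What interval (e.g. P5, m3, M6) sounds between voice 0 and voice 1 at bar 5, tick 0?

M6

voice 0=F3 voice 1=D4 -> M6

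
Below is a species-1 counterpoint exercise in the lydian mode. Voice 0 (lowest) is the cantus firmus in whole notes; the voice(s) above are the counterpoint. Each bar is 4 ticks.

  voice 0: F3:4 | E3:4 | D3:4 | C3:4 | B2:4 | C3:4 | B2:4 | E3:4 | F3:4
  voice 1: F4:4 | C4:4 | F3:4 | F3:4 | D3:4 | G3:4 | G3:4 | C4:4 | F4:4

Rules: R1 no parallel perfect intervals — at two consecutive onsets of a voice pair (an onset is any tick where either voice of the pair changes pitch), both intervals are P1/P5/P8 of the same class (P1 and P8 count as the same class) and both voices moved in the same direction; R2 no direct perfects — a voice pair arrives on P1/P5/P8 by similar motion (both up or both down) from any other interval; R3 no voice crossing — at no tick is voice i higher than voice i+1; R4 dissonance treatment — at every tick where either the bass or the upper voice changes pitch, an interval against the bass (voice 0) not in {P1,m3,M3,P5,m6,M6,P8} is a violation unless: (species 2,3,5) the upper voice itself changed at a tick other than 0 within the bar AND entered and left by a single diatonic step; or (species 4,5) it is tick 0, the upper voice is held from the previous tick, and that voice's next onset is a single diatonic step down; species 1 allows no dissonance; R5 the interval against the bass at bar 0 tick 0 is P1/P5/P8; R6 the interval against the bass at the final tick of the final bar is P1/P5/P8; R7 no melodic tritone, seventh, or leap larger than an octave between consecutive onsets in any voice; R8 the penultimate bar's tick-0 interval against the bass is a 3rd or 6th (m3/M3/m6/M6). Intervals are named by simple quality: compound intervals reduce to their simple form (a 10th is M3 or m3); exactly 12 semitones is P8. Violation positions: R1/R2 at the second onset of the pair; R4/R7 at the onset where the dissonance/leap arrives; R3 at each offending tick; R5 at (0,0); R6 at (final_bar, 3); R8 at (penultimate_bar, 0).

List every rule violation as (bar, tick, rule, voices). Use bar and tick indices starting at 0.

(3, 0, R4, (0, 1))
(5, 0, R2, (0, 1))
(8, 0, R2, (0, 1))

bar 0: v0=F3 v1=F4 downbeat P8
bar 1: v0=E3 v1=C4 downbeat m6
bar 2: v0=D3 v1=F3 downbeat m3
bar 3: v0=C3 v1=F3 downbeat P4
bar 4: v0=B2 v1=D3 downbeat m3
bar 5: v0=C3 v1=G3 downbeat P5
bar 6: v0=B2 v1=G3 downbeat m6
bar 7: v0=E3 v1=C4 downbeat m6
bar 8: v0=F3 v1=F4 downbeat P8
  -> R4 @ bar 3 tick 0 v(0, 1): C3/F3 P4 untreated
  -> R2 @ bar 5 tick 0 v(0, 1): B2/D3 m3 -> C3/G3 P5 similar
  -> R2 @ bar 8 tick 0 v(0, 1): E3/C4 m6 -> F3/F4 P8 similar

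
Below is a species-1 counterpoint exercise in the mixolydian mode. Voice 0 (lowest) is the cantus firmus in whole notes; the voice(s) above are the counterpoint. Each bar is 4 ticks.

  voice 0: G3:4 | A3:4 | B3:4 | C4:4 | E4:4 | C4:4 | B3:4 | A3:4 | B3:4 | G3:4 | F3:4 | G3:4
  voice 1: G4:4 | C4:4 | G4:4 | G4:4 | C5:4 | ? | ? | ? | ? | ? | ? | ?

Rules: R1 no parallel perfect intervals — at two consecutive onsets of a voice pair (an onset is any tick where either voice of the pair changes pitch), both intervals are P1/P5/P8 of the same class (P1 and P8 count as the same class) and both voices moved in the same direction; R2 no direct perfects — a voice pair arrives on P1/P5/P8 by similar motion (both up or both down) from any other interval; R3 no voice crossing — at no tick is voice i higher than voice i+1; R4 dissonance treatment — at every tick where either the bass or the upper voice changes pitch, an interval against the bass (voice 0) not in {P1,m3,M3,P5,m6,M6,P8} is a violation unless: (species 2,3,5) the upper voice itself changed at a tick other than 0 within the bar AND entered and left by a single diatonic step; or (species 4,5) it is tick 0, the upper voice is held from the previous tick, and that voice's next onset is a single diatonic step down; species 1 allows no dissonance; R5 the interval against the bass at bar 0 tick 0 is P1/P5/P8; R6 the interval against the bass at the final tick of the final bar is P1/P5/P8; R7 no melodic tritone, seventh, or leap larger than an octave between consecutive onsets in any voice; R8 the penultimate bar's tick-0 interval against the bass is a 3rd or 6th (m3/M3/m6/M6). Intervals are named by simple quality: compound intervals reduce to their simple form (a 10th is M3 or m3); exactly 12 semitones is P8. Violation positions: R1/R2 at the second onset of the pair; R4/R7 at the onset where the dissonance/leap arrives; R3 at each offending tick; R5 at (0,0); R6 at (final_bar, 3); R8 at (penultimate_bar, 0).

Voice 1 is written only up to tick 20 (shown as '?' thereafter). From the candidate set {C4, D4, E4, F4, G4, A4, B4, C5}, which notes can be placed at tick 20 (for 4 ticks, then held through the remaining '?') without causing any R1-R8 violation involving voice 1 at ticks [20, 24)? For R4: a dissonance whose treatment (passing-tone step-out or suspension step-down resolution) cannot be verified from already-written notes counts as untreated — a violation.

C4: violates R2
D4: violates R4,R7
E4: legal
F4: violates R4
G4: violates R2
A4: legal
B4: violates R4
C5: legal

{A4, C5, E4}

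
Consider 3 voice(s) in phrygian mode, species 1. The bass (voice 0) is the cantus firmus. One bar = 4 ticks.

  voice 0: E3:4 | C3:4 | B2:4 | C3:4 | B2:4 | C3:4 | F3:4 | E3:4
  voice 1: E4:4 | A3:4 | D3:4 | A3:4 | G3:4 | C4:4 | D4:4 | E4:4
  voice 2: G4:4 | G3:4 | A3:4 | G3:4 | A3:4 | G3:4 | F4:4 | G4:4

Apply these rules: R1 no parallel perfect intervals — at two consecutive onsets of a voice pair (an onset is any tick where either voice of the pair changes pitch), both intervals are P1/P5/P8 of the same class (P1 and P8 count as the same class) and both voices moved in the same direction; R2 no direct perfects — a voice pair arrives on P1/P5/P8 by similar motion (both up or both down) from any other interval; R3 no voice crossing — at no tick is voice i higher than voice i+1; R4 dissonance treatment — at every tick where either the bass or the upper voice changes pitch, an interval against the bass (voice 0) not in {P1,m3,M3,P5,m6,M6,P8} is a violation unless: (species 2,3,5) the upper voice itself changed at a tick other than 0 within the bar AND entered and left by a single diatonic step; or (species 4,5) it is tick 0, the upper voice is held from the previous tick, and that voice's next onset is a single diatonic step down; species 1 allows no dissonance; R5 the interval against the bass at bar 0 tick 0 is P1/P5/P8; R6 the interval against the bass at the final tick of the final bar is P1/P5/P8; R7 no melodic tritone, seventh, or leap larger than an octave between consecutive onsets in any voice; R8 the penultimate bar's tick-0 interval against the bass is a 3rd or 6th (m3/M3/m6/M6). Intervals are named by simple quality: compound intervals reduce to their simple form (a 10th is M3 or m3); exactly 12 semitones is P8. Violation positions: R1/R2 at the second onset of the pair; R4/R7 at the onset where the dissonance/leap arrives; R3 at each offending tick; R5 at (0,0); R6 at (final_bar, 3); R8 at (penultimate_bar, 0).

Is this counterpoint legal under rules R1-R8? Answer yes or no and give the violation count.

No (21 violations)

bar 0: v0=E3 v1=E4 v2=G4 (m3)
bar 1: v0=C3 v1=A3 v2=G3 (P5)
bar 2: v0=B2 v1=D3 v2=A3 (m7)
bar 3: v0=C3 v1=A3 v2=G3 (P5)
bar 4: v0=B2 v1=G3 v2=A3 (m7)
bar 5: v0=C3 v1=C4 v2=G3 (P5)
bar 6: v0=F3 v1=D4 v2=F4 (P8)
bar 7: v0=E3 v1=E4 v2=G4 (m3)
  R5 @ bar0.0: opens on m3
  R2 @ bar1.0: E3/G4 m3 -> C3/G3 P5 similar
  R3 @ bar1.0: A3 above G3
  R3 @ bar1.1: A3 above G3
  R3 @ bar1.2: A3 above G3
  R3 @ bar1.3: A3 above G3
  R4 @ bar2.0: B2/A3 m7 untreated
  R3 @ bar3.0: A3 above G3
  R3 @ bar3.1: A3 above G3
  R3 @ bar3.2: A3 above G3
  R3 @ bar3.3: A3 above G3
  R4 @ bar4.0: B2/A3 m7 untreated
  R2 @ bar5.0: B2/G3 m6 -> C3/C4 P8 similar
  R3 @ bar5.0: C4 above G3
  R3 @ bar5.1: C4 above G3
  R3 @ bar5.2: C4 above G3
  R3 @ bar5.3: C4 above G3
  R2 @ bar6.0: C3/G3 P5 -> F3/F4 P8 similar
  R7 @ bar6.0: G3->F4 leap 10st
  R8 @ bar6.0: penult P8 not 3rd/6th
  R6 @ bar7.3: closes on m3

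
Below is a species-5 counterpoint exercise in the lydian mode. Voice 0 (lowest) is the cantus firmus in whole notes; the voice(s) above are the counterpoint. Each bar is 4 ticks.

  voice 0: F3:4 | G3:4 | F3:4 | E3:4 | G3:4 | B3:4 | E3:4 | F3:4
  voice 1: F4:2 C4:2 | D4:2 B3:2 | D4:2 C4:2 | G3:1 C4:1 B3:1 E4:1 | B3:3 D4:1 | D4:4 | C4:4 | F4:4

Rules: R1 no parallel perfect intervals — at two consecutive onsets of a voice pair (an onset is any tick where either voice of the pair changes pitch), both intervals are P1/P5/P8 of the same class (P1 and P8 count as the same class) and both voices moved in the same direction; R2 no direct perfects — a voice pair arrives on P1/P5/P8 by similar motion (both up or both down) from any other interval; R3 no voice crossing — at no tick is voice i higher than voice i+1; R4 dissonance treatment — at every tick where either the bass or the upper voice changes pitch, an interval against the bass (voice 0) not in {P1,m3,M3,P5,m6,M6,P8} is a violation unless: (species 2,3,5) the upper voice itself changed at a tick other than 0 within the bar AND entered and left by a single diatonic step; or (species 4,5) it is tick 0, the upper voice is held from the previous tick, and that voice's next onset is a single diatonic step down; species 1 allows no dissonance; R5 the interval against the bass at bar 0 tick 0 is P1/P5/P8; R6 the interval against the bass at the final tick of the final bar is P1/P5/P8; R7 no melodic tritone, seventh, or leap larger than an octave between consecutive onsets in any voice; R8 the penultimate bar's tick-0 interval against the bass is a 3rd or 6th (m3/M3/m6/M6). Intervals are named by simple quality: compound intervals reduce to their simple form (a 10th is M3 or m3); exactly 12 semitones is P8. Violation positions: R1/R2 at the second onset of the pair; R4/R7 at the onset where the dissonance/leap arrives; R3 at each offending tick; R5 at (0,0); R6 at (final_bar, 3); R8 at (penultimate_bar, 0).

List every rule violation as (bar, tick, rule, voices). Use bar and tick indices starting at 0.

(1, 0, R1, (0, 1))
(7, 0, R2, (0, 1))

bar 0: v0=F3 v1=F4 downbeat P8
bar 1: v0=G3 v1=D4 downbeat P5
bar 2: v0=F3 v1=D4 downbeat M6
bar 3: v0=E3 v1=G3 downbeat m3
bar 4: v0=G3 v1=B3 downbeat M3
bar 5: v0=B3 v1=D4 downbeat m3
bar 6: v0=E3 v1=C4 downbeat m6
bar 7: v0=F3 v1=F4 downbeat P8
  -> R1 @ bar 1 tick 0 v(0, 1): F3/C4 P5 -> G3/D4 P5 similar
  -> R2 @ bar 7 tick 0 v(0, 1): E3/C4 m6 -> F3/F4 P8 similar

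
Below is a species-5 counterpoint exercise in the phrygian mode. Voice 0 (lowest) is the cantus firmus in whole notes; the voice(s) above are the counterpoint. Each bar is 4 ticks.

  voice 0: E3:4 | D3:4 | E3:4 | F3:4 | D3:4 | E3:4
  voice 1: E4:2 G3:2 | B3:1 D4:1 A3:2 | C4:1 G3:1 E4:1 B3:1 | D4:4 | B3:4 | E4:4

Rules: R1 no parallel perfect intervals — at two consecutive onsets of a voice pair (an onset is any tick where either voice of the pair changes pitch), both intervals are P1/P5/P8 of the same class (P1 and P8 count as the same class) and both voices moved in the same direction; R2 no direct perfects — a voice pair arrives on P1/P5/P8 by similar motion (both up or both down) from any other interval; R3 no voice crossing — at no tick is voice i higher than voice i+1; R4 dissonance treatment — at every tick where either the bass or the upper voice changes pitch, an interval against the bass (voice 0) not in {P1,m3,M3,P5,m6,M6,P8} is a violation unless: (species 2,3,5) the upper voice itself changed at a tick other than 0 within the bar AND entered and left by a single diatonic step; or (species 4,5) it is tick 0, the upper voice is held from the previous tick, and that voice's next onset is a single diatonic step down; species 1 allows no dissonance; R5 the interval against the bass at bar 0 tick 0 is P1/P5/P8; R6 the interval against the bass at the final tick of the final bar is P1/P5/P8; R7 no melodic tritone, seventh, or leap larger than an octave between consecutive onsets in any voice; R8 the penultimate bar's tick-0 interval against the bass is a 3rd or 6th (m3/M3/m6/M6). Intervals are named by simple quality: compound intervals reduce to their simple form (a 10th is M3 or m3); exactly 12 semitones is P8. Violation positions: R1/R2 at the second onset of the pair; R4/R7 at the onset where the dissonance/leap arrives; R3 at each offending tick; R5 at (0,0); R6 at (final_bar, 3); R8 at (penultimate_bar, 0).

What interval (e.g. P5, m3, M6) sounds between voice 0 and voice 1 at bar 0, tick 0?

voice 0=E3 voice 1=E4 -> P8

P8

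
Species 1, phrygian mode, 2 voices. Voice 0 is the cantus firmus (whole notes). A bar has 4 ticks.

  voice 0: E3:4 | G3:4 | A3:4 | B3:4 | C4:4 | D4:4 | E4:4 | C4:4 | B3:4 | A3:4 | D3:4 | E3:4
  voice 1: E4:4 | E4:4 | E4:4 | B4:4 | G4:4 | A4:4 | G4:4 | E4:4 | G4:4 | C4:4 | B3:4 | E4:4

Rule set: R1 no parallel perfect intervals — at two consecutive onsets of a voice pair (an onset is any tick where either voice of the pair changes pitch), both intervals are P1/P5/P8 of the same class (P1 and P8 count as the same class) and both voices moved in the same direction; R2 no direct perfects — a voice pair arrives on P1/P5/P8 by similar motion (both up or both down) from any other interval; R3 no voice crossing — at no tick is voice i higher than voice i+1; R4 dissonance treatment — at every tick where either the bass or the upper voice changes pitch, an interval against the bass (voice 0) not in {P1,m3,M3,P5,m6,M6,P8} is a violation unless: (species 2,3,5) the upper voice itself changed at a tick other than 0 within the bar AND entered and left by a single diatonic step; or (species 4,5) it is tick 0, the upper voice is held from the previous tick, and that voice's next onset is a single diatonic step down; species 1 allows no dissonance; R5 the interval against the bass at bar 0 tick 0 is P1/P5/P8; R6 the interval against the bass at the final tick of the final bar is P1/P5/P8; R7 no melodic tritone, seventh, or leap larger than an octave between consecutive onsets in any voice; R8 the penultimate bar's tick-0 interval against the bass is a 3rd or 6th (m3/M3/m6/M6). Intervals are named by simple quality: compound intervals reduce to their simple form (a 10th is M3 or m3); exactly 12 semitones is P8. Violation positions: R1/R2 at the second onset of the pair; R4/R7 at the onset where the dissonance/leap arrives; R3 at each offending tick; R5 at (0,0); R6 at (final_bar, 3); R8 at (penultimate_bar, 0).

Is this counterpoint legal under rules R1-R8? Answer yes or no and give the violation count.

bar 0: v0=E3 v1=E4 (P8)
bar 1: v0=G3 v1=E4 (M6)
bar 2: v0=A3 v1=E4 (P5)
bar 3: v0=B3 v1=B4 (P8)
bar 4: v0=C4 v1=G4 (P5)
bar 5: v0=D4 v1=A4 (P5)
bar 6: v0=E4 v1=G4 (m3)
bar 7: v0=C4 v1=E4 (M3)
bar 8: v0=B3 v1=G4 (m6)
bar 9: v0=A3 v1=C4 (m3)
bar 10: v0=D3 v1=B3 (M6)
bar 11: v0=E3 v1=E4 (P8)
  R2 @ bar3.0: A3/E4 P5 -> B3/B4 P8 similar
  R1 @ bar5.0: C4/G4 P5 -> D4/A4 P5 similar
  R2 @ bar11.0: D3/B3 M6 -> E3/E4 P8 similar

No (3 violations)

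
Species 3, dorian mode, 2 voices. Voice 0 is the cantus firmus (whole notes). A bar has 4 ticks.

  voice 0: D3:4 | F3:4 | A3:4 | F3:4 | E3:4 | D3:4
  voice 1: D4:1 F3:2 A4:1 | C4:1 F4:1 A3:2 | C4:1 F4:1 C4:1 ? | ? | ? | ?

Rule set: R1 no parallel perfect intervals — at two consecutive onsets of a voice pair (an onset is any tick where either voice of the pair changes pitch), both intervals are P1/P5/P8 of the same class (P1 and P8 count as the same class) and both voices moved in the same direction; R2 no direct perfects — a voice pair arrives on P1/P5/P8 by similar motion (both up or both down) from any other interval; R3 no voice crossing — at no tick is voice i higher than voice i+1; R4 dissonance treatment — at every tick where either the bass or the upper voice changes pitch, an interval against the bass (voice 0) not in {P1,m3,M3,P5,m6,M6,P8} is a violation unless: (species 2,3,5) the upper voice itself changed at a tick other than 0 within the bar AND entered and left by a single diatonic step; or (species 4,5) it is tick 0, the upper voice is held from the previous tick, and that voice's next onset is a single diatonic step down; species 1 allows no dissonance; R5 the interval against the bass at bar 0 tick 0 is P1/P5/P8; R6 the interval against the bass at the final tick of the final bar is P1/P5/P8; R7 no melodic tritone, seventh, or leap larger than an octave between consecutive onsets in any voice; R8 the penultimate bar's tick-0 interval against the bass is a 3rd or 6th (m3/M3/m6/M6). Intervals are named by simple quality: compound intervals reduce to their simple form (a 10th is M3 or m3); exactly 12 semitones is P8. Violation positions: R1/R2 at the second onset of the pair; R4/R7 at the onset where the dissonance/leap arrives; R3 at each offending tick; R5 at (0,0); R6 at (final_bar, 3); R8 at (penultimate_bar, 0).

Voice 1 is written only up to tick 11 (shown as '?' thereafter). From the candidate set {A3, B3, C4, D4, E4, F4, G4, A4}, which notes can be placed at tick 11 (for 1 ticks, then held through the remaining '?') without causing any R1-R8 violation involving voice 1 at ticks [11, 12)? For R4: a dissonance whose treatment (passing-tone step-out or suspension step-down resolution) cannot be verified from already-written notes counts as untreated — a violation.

{A3, A4, C4, E4, F4}

A3: legal
B3: violates R4
C4: legal
D4: violates R4
E4: legal
F4: legal
G4: violates R4
A4: legal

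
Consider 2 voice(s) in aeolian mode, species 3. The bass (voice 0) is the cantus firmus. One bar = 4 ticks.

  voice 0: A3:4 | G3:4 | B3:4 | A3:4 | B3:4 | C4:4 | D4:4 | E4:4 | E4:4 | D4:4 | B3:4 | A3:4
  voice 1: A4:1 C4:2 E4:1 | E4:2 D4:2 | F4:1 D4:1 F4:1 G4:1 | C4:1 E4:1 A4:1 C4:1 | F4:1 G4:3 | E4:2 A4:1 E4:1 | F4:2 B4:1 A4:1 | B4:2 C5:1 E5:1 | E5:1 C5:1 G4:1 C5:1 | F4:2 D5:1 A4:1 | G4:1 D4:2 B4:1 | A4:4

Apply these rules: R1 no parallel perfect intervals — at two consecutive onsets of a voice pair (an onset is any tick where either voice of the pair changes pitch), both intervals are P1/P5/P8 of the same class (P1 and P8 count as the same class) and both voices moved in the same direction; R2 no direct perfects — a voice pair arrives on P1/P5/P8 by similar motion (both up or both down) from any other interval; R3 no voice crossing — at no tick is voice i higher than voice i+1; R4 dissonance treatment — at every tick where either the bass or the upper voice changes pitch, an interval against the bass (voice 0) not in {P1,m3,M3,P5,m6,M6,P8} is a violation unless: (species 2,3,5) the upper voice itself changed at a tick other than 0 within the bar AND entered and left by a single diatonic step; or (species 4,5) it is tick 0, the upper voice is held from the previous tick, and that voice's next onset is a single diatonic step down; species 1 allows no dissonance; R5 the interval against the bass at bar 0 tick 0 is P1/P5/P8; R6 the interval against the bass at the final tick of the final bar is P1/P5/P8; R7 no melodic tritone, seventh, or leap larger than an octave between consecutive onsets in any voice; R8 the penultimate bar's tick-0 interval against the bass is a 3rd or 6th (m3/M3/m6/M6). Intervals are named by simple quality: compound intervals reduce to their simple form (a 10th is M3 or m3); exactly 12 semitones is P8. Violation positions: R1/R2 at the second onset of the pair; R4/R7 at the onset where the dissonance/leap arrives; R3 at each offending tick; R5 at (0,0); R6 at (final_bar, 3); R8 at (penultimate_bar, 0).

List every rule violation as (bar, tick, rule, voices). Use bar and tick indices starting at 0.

(2, 0, R4, (0, 1))
(2, 2, R4, (0, 1))
(4, 0, R4, (0, 1))
(6, 2, R7, (1,))
(7, 0, R1, (0, 1))
(11, 0, R1, (0, 1))

bar 0: v0=A3 v1=A4 downbeat P8
bar 1: v0=G3 v1=E4 downbeat M6
bar 2: v0=B3 v1=F4 downbeat TT
bar 3: v0=A3 v1=C4 downbeat m3
bar 4: v0=B3 v1=F4 downbeat TT
bar 5: v0=C4 v1=E4 downbeat M3
bar 6: v0=D4 v1=F4 downbeat m3
bar 7: v0=E4 v1=B4 downbeat P5
bar 8: v0=E4 v1=E5 downbeat P8
bar 9: v0=D4 v1=F4 downbeat m3
bar 10: v0=B3 v1=G4 downbeat m6
bar 11: v0=A3 v1=A4 downbeat P8
  -> R4 @ bar 2 tick 0 v(0, 1): B3/F4 TT untreated
  -> R4 @ bar 2 tick 2 v(0, 1): B3/F4 TT untreated
  -> R4 @ bar 4 tick 0 v(0, 1): B3/F4 TT untreated
  -> R7 @ bar 6 tick 2 v(1,): F4->B4 leap 6st
  -> R1 @ bar 7 tick 0 v(0, 1): D4/A4 P5 -> E4/B4 P5 similar
  -> R1 @ bar 11 tick 0 v(0, 1): B3/B4 P8 -> A3/A4 P8 similar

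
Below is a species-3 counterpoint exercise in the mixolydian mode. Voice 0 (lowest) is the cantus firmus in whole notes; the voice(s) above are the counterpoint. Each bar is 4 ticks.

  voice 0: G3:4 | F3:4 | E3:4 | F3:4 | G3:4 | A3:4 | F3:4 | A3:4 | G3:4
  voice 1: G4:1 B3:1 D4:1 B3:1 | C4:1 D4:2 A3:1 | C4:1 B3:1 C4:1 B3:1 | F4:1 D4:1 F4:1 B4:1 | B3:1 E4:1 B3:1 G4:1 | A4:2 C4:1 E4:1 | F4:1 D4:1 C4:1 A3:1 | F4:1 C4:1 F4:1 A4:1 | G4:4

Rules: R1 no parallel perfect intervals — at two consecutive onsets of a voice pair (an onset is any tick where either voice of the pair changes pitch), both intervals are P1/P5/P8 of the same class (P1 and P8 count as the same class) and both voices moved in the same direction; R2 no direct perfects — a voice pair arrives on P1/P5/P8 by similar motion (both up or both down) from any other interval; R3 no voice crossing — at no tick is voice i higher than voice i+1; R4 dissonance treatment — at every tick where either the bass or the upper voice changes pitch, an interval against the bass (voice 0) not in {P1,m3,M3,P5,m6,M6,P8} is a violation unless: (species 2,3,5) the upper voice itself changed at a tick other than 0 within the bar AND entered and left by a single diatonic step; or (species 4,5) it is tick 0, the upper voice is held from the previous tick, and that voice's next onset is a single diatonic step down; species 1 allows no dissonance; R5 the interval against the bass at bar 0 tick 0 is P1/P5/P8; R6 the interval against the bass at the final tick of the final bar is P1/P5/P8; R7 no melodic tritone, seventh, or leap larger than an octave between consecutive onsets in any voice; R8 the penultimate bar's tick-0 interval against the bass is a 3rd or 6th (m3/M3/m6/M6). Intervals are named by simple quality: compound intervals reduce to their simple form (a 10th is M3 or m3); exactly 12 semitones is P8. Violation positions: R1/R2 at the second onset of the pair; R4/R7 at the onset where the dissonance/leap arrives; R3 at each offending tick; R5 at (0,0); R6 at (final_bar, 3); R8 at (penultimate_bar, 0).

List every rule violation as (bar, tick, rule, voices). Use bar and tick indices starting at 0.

bar 0: v0=G3 v1=G4 downbeat P8
bar 1: v0=F3 v1=C4 downbeat P5
bar 2: v0=E3 v1=C4 downbeat m6
bar 3: v0=F3 v1=F4 downbeat P8
bar 4: v0=G3 v1=B3 downbeat M3
bar 5: v0=A3 v1=A4 downbeat P8
bar 6: v0=F3 v1=F4 downbeat P8
bar 7: v0=A3 v1=F4 downbeat m6
bar 8: v0=G3 v1=G4 downbeat P8
  -> R2 @ bar 3 tick 0 v(0, 1): E3/B3 P5 -> F3/F4 P8 similar
  -> R7 @ bar 3 tick 0 v(1,): B3->F4 leap 6st
  -> R4 @ bar 3 tick 3 v(0, 1): F3/B4 TT untreated
  -> R7 @ bar 3 tick 3 v(1,): F4->B4 leap 6st
  -> R1 @ bar 5 tick 0 v(0, 1): G3/G4 P8 -> A3/A4 P8 similar
  -> R1 @ bar 8 tick 0 v(0, 1): A3/A4 P8 -> G3/G4 P8 similar

(3, 0, R2, (0, 1))
(3, 0, R7, (1,))
(3, 3, R4, (0, 1))
(3, 3, R7, (1,))
(5, 0, R1, (0, 1))
(8, 0, R1, (0, 1))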